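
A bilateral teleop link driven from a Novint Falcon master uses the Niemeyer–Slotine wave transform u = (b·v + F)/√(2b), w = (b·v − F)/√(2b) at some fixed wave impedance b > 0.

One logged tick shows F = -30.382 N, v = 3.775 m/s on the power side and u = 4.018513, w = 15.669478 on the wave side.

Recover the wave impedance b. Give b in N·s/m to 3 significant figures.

b = 13.6 N·s/m

u + w = 19.687991;  u + w = √(2b)·v, so √(2b) = 19.687991/3.775 = 5.215362.
b = (√(2b))²/2 = 27.199999/2 = 13.600000.
(Check via u − w = 2F/√(2b): u − w = -11.650965, 2F/√(2b) = -11.650965.)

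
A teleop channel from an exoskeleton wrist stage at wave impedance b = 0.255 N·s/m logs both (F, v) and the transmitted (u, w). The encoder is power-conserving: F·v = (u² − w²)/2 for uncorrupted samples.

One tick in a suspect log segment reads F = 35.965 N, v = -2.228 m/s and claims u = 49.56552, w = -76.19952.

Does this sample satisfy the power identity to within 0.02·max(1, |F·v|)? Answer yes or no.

F·v = 35.965×(-2.228) = -80.1300 W.
(u² − w²)/2 = (2456.7408 − 5806.3668)/2 = -1674.8130 W.
|Δ| = 1594.6830;  2% of max(1, |F·v|) = 1.6026.

no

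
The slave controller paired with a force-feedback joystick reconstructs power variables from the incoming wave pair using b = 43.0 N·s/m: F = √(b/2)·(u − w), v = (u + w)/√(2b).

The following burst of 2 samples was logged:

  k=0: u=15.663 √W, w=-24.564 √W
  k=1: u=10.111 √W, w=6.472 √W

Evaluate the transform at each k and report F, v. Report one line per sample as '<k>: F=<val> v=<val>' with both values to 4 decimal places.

k=0: u−w=40.2270, u+w=-8.9010; √(b/2)=4.6368, √(2b)=9.2736; F=4.6368×40.227=186.5249, v=-8.9010/9.2736=-0.9598
k=1: u−w=3.6390, u+w=16.5830; √(b/2)=4.6368, √(2b)=9.2736; F=4.6368×3.639=16.8733, v=16.5830/9.2736=1.7882

0: F=186.5249 v=-0.9598
1: F=16.8733 v=1.7882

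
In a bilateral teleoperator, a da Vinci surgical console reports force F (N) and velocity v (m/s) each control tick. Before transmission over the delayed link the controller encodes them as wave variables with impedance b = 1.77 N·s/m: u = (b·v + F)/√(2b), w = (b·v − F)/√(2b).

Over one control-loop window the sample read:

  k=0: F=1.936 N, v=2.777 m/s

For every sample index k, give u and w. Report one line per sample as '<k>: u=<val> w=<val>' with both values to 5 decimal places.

0: u=3.64142 w=1.58347

k=0: b·v=1.77×2.777=4.91529; √(2b)=1.88149; u=(4.91529+1.936)/1.88149=3.64142, w=(4.91529−1.936)/1.88149=1.58347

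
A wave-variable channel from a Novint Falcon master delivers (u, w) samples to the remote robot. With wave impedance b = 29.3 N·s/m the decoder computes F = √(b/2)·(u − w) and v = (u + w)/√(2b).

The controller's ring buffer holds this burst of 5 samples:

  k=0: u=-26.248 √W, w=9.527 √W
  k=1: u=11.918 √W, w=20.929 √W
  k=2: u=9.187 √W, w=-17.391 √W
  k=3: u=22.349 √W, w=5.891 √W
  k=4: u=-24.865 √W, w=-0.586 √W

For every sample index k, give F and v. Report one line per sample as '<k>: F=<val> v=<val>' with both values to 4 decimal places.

0: F=-136.9300 v=-2.1843
1: F=-34.4899 v=4.2909
2: F=101.7281 v=-1.0717
3: F=62.9935 v=3.6891
4: F=-92.9286 v=-3.3247

k=0: u−w=-35.7750, u+w=-16.7210; √(b/2)=3.8275, √(2b)=7.6551; F=3.8275×(-35.775)=-136.9300, v=-16.7210/7.6551=-2.1843
k=1: u−w=-9.0110, u+w=32.8470; √(b/2)=3.8275, √(2b)=7.6551; F=3.8275×(-9.011)=-34.4899, v=32.8470/7.6551=4.2909
k=2: u−w=26.5780, u+w=-8.2040; √(b/2)=3.8275, √(2b)=7.6551; F=3.8275×26.578=101.7281, v=-8.2040/7.6551=-1.0717
k=3: u−w=16.4580, u+w=28.2400; √(b/2)=3.8275, √(2b)=7.6551; F=3.8275×16.458=62.9935, v=28.2400/7.6551=3.6891
k=4: u−w=-24.2790, u+w=-25.4510; √(b/2)=3.8275, √(2b)=7.6551; F=3.8275×(-24.279)=-92.9286, v=-25.4510/7.6551=-3.3247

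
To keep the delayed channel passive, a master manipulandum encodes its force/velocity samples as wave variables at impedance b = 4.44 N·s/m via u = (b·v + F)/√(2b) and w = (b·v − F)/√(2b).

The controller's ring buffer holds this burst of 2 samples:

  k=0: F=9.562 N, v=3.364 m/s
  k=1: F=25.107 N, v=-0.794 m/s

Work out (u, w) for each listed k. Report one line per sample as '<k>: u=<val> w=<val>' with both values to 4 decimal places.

0: u=8.2210 w=1.8035
1: u=7.2423 w=-9.6084

k=0: b·v=4.44×3.364=14.9362; √(2b)=2.9799; u=(14.9362+9.562)/2.9799=8.2210, w=(14.9362−9.562)/2.9799=1.8035
k=1: b·v=4.44×(-0.794)=-3.5254; √(2b)=2.9799; u=(-3.5254+25.107)/2.9799=7.2423, w=(-3.5254−25.107)/2.9799=-9.6084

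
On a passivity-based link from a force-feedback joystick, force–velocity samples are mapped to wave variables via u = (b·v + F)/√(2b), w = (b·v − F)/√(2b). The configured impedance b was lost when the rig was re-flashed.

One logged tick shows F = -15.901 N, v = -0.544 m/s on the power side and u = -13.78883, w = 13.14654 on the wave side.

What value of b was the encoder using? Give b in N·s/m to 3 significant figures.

u + w = -0.64229;  u + w = √(2b)·v, so √(2b) = -0.64229/(-0.544) = 1.18068.
b = (√(2b))²/2 = 1.39401/2 = 0.69700.
(Check via u − w = 2F/√(2b): u − w = -26.93537, 2F/√(2b) = -26.93532.)

b = 0.697 N·s/m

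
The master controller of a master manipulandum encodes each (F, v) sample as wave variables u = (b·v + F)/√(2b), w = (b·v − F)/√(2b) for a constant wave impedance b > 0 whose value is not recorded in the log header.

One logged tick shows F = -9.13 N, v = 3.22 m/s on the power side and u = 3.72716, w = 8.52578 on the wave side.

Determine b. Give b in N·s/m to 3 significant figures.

u + w = 12.25294;  u + w = √(2b)·v, so √(2b) = 12.25294/3.22 = 3.80526.
b = (√(2b))²/2 = 14.48001/2 = 7.24001.
(Check via u − w = 2F/√(2b): u − w = -4.79862, 2F/√(2b) = -4.79862.)

b = 7.24 N·s/m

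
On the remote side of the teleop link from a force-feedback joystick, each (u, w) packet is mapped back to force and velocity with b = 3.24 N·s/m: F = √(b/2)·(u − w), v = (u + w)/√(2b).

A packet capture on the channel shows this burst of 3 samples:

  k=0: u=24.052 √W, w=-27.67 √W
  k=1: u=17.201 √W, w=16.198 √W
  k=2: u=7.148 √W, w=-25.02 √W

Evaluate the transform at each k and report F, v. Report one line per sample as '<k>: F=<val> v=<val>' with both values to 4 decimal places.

0: F=65.8314 v=-1.4213
1: F=1.2766 v=13.1204
2: F=40.9432 v=-7.0208

k=0: u−w=51.7220, u+w=-3.6180; √(b/2)=1.2728, √(2b)=2.5456; F=1.2728×51.722=65.8314, v=-3.6180/2.5456=-1.4213
k=1: u−w=1.0030, u+w=33.3990; √(b/2)=1.2728, √(2b)=2.5456; F=1.2728×1.003=1.2766, v=33.3990/2.5456=13.1204
k=2: u−w=32.1680, u+w=-17.8720; √(b/2)=1.2728, √(2b)=2.5456; F=1.2728×32.168=40.9432, v=-17.8720/2.5456=-7.0208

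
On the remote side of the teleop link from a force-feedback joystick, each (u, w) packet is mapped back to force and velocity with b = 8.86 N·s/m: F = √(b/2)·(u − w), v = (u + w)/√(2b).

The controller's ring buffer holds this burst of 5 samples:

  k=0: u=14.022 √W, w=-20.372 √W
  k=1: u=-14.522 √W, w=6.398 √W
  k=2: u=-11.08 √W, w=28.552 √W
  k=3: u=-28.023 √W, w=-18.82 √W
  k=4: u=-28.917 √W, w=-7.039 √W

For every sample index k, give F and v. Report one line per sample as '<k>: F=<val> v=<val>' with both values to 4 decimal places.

0: F=72.3910 v=-1.5085
1: F=-44.0315 v=-1.9299
2: F=-83.4157 v=4.1506
3: F=-19.3701 v=-11.1279
4: F=-46.0479 v=-8.5416

k=0: u−w=34.3940, u+w=-6.3500; √(b/2)=2.1048, √(2b)=4.2095; F=2.1048×34.394=72.3910, v=-6.3500/4.2095=-1.5085
k=1: u−w=-20.9200, u+w=-8.1240; √(b/2)=2.1048, √(2b)=4.2095; F=2.1048×(-20.92)=-44.0315, v=-8.1240/4.2095=-1.9299
k=2: u−w=-39.6320, u+w=17.4720; √(b/2)=2.1048, √(2b)=4.2095; F=2.1048×(-39.632)=-83.4157, v=17.4720/4.2095=4.1506
k=3: u−w=-9.2030, u+w=-46.8430; √(b/2)=2.1048, √(2b)=4.2095; F=2.1048×(-9.203)=-19.3701, v=-46.8430/4.2095=-11.1279
k=4: u−w=-21.8780, u+w=-35.9560; √(b/2)=2.1048, √(2b)=4.2095; F=2.1048×(-21.878)=-46.0479, v=-35.9560/4.2095=-8.5416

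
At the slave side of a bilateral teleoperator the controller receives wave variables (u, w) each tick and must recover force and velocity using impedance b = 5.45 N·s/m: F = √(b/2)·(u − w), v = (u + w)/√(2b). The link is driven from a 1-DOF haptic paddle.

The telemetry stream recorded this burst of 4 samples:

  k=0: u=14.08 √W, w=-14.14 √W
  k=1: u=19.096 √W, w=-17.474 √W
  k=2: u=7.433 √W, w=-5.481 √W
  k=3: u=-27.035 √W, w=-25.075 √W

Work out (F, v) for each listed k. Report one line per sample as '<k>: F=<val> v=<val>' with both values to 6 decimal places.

k=0: u−w=28.220000, u+w=-0.060000; √(b/2)=1.650757, √(2b)=3.301515; F=1.650757×28.22=46.584374, v=-0.060000/3.301515=-0.018173
k=1: u−w=36.570000, u+w=1.622000; √(b/2)=1.650757, √(2b)=3.301515; F=1.650757×36.57=60.368198, v=1.622000/3.301515=0.491290
k=2: u−w=12.914000, u+w=1.952000; √(b/2)=1.650757, √(2b)=3.301515; F=1.650757×12.914=21.317881, v=1.952000/3.301515=0.591244
k=3: u−w=-1.960000, u+w=-52.110000; √(b/2)=1.650757, √(2b)=3.301515; F=1.650757×(-1.96)=-3.235485, v=-52.110000/3.301515=-15.783664

0: F=46.584374 v=-0.018173
1: F=60.368198 v=0.491290
2: F=21.317881 v=0.591244
3: F=-3.235485 v=-15.783664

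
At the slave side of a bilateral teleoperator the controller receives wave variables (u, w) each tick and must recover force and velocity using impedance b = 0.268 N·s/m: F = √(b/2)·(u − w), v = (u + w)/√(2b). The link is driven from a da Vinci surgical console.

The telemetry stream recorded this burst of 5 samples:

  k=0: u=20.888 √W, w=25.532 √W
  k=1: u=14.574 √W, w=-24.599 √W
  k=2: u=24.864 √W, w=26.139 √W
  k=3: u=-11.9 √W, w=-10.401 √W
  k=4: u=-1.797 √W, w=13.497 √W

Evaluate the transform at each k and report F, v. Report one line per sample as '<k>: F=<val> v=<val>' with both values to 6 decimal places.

k=0: u−w=-4.644000, u+w=46.420000; √(b/2)=0.366060, √(2b)=0.732120; F=0.366060×(-4.644)=-1.699983, v=46.420000/0.732120=63.404888
k=1: u−w=39.173000, u+w=-10.025000; √(b/2)=0.366060, √(2b)=0.732120; F=0.366060×39.173=14.339672, v=-10.025000/0.732120=-13.693107
k=2: u−w=-1.275000, u+w=51.003000; √(b/2)=0.366060, √(2b)=0.732120; F=0.366060×(-1.275)=-0.466727, v=51.003000/0.732120=69.664789
k=3: u−w=-1.499000, u+w=-22.301000; √(b/2)=0.366060, √(2b)=0.732120; F=0.366060×(-1.499)=-0.548724, v=-22.301000/0.732120=-30.460845
k=4: u−w=-15.294000, u+w=11.700000; √(b/2)=0.366060, √(2b)=0.732120; F=0.366060×(-15.294)=-5.598523, v=11.700000/0.732120=15.980982

0: F=-1.699983 v=63.404888
1: F=14.339672 v=-13.693107
2: F=-0.466727 v=69.664789
3: F=-0.548724 v=-30.460845
4: F=-5.598523 v=15.980982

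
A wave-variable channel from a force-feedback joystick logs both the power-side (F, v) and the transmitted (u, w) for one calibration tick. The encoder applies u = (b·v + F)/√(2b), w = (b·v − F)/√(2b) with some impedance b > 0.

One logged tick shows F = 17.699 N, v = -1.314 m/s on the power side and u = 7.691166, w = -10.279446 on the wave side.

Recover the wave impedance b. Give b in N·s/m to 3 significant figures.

b = 1.94 N·s/m

u + w = -2.588280;  u + w = √(2b)·v, so √(2b) = -2.588280/(-1.314) = 1.969772.
b = (√(2b))²/2 = 3.880001/2 = 1.940000.
(Check via u − w = 2F/√(2b): u − w = 17.970612, 2F/√(2b) = 17.970611.)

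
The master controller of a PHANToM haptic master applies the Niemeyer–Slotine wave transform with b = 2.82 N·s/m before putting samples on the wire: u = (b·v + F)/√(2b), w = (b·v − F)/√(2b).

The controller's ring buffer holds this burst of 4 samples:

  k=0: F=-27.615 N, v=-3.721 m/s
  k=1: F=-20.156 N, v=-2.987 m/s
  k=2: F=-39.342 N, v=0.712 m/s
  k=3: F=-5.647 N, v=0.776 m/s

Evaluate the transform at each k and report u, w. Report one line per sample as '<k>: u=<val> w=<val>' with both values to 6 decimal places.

0: u=-16.046455 w=7.209570
1: u=-12.034073 w=4.940341
2: u=-15.720517 w=17.411424
3: u=-1.456367 w=3.299265

k=0: b·v=2.82×(-3.721)=-10.493220; √(2b)=2.374868; u=(-10.493220+(-27.615))/2.374868=-16.046455, w=(-10.493220−(-27.615))/2.374868=7.209570
k=1: b·v=2.82×(-2.987)=-8.423340; √(2b)=2.374868; u=(-8.423340+(-20.156))/2.374868=-12.034073, w=(-8.423340−(-20.156))/2.374868=4.940341
k=2: b·v=2.82×0.712=2.007840; √(2b)=2.374868; u=(2.007840+(-39.342))/2.374868=-15.720517, w=(2.007840−(-39.342))/2.374868=17.411424
k=3: b·v=2.82×0.776=2.188320; √(2b)=2.374868; u=(2.188320+(-5.647))/2.374868=-1.456367, w=(2.188320−(-5.647))/2.374868=3.299265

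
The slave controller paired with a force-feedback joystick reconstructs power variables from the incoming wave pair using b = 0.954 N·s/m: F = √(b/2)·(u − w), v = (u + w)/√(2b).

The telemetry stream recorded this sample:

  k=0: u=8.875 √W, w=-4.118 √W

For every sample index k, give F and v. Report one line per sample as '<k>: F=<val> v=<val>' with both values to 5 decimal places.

k=0: u−w=12.99300, u+w=4.75700; √(b/2)=0.69065, √(2b)=1.38130; F=0.69065×12.993=8.97364, v=4.75700/1.38130=3.44385

0: F=8.97364 v=3.44385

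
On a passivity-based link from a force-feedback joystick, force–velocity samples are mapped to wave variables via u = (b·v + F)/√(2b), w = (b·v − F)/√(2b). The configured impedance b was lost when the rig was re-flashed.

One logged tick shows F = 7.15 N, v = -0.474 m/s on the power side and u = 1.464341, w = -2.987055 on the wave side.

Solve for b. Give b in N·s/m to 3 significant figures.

b = 5.16 N·s/m

u + w = -1.522714;  u + w = √(2b)·v, so √(2b) = -1.522714/(-0.474) = 3.212477.
b = (√(2b))²/2 = 10.320007/2 = 5.160004.
(Check via u − w = 2F/√(2b): u − w = 4.451396, 2F/√(2b) = 4.451394.)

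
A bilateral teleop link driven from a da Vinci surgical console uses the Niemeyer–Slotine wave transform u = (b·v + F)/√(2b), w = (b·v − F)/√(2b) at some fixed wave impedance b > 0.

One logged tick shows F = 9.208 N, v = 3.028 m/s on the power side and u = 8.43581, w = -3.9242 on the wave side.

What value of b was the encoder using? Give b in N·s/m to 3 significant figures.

u + w = 4.51161;  u + w = √(2b)·v, so √(2b) = 4.51161/3.028 = 1.48996.
b = (√(2b))²/2 = 2.21999/2 = 1.11000.
(Check via u − w = 2F/√(2b): u − w = 12.36001, 2F/√(2b) = 12.36003.)

b = 1.11 N·s/m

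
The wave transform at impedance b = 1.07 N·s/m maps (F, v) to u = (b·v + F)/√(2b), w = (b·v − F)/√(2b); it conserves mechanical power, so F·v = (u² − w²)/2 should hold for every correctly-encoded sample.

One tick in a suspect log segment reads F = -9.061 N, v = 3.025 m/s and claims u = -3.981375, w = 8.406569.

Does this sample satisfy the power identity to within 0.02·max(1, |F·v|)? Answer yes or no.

F·v = (-9.061)×3.025 = -27.409525 W.
(u² − w²)/2 = (15.851347 − 70.670402)/2 = -27.409528 W.
|Δ| = 0.000003;  2% of max(1, |F·v|) = 0.548191.

yes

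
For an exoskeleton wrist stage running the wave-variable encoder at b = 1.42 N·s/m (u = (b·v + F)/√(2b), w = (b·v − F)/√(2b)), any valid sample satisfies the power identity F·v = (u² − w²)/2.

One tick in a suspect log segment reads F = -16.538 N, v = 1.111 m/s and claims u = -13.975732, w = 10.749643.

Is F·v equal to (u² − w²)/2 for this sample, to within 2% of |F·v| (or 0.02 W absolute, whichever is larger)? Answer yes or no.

no

F·v = (-16.538)×1.111 = -18.373718 W.
(u² − w²)/2 = (195.321085 − 115.554825)/2 = 39.883130 W.
|Δ| = 58.256848;  2% of max(1, |F·v|) = 0.367474.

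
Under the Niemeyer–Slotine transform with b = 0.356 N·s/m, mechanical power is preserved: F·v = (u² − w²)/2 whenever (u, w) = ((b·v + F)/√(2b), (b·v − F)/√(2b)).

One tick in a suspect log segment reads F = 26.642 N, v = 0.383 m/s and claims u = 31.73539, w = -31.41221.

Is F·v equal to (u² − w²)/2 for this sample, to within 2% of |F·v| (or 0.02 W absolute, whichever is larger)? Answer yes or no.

F·v = 26.642×0.383 = 10.20389 W.
(u² − w²)/2 = (1007.13498 − 986.72694)/2 = 10.20402 W.
|Δ| = 0.00013;  2% of max(1, |F·v|) = 0.20408.

yes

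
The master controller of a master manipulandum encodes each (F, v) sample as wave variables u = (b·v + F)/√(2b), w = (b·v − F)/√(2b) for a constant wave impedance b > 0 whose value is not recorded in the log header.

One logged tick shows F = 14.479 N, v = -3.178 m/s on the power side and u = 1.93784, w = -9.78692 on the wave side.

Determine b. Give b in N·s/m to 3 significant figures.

b = 3.05 N·s/m

u + w = -7.8491;  u + w = √(2b)·v, so √(2b) = -7.8491/(-3.178) = 2.4698.
b = (√(2b))²/2 = 6.1000/2 = 3.0500.
(Check via u − w = 2F/√(2b): u − w = 11.7248, 2F/√(2b) = 11.7248.)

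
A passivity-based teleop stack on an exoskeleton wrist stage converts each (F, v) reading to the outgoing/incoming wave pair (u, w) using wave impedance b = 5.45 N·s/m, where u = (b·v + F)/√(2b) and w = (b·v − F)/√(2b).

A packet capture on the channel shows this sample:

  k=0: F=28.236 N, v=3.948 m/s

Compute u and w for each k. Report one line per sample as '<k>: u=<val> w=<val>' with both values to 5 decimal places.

0: u=15.06963 w=-2.03525

k=0: b·v=5.45×3.948=21.51660; √(2b)=3.30151; u=(21.51660+28.236)/3.30151=15.06963, w=(21.51660−28.236)/3.30151=-2.03525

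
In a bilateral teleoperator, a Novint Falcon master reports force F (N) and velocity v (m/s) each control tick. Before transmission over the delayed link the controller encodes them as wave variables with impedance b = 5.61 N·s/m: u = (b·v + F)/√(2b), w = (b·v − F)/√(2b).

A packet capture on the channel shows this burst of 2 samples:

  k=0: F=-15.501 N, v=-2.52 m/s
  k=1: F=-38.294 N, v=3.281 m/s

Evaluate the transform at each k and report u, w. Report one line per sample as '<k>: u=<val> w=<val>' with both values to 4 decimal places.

0: u=-8.8482 w=0.4071
1: u=-5.9373 w=16.9274

k=0: b·v=5.61×(-2.52)=-14.1372; √(2b)=3.3496; u=(-14.1372+(-15.501))/3.3496=-8.8482, w=(-14.1372−(-15.501))/3.3496=0.4071
k=1: b·v=5.61×3.281=18.4064; √(2b)=3.3496; u=(18.4064+(-38.294))/3.3496=-5.9373, w=(18.4064−(-38.294))/3.3496=16.9274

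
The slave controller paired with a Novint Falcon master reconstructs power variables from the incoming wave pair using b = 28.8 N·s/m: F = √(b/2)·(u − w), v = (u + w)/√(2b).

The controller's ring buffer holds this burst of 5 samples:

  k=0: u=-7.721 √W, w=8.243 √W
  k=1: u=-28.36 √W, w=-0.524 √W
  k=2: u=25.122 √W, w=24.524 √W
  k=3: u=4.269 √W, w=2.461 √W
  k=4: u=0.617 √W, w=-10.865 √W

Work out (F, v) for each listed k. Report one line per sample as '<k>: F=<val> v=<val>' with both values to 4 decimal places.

k=0: u−w=-15.9640, u+w=0.5220; √(b/2)=3.7947, √(2b)=7.5895; F=3.7947×(-15.964)=-60.5791, v=0.5220/7.5895=0.0688
k=1: u−w=-27.8360, u+w=-28.8840; √(b/2)=3.7947, √(2b)=7.5895; F=3.7947×(-27.836)=-105.6302, v=-28.8840/7.5895=-3.8058
k=2: u−w=0.5980, u+w=49.6460; √(b/2)=3.7947, √(2b)=7.5895; F=3.7947×0.598=2.2693, v=49.6460/7.5895=6.5414
k=3: u−w=1.8080, u+w=6.7300; √(b/2)=3.7947, √(2b)=7.5895; F=3.7947×1.808=6.8609, v=6.7300/7.5895=0.8868
k=4: u−w=11.4820, u+w=-10.2480; √(b/2)=3.7947, √(2b)=7.5895; F=3.7947×11.482=43.5711, v=-10.2480/7.5895=-1.3503

0: F=-60.5791 v=0.0688
1: F=-105.6302 v=-3.8058
2: F=2.2693 v=6.5414
3: F=6.8609 v=0.8868
4: F=43.5711 v=-1.3503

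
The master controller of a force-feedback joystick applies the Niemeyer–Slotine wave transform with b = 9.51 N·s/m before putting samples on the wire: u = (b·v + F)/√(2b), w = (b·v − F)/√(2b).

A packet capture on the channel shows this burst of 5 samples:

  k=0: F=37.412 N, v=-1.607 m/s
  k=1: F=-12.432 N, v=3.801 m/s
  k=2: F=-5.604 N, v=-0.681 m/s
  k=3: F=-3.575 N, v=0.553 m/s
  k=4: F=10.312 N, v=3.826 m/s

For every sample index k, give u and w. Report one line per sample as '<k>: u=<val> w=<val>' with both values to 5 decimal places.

k=0: b·v=9.51×(-1.607)=-15.28257; √(2b)=4.36119; u=(-15.28257+37.412)/4.36119=5.07417, w=(-15.28257−37.412)/4.36119=-12.08261
k=1: b·v=9.51×3.801=36.14751; √(2b)=4.36119; u=(36.14751+(-12.432))/4.36119=5.43785, w=(36.14751−(-12.432))/4.36119=11.13904
k=2: b·v=9.51×(-0.681)=-6.47631; √(2b)=4.36119; u=(-6.47631+(-5.604))/4.36119=-2.76996, w=(-6.47631−(-5.604))/4.36119=-0.20002
k=3: b·v=9.51×0.553=5.25903; √(2b)=4.36119; u=(5.25903+(-3.575))/4.36119=0.38614, w=(5.25903−(-3.575))/4.36119=2.02560
k=4: b·v=9.51×3.826=36.38526; √(2b)=4.36119; u=(36.38526+10.312)/4.36119=10.70745, w=(36.38526−10.312)/4.36119=5.97847

0: u=5.07417 w=-12.08261
1: u=5.43785 w=11.13904
2: u=-2.76996 w=-0.20002
3: u=0.38614 w=2.02560
4: u=10.70745 w=5.97847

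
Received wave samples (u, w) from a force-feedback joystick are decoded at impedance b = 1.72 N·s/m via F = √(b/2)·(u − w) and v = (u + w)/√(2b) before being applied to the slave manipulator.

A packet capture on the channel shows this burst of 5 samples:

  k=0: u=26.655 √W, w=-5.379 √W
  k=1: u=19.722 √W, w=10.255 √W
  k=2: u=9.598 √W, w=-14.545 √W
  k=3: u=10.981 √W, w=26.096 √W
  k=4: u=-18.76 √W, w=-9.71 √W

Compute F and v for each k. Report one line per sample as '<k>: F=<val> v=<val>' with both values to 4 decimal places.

0: F=29.7071 v=11.4713
1: F=8.7793 v=16.1625
2: F=22.3893 v=-2.6672
3: F=-14.0171 v=19.9906
4: F=-8.3926 v=-15.3500

k=0: u−w=32.0340, u+w=21.2760; √(b/2)=0.9274, √(2b)=1.8547; F=0.9274×32.034=29.7071, v=21.2760/1.8547=11.4713
k=1: u−w=9.4670, u+w=29.9770; √(b/2)=0.9274, √(2b)=1.8547; F=0.9274×9.467=8.7793, v=29.9770/1.8547=16.1625
k=2: u−w=24.1430, u+w=-4.9470; √(b/2)=0.9274, √(2b)=1.8547; F=0.9274×24.143=22.3893, v=-4.9470/1.8547=-2.6672
k=3: u−w=-15.1150, u+w=37.0770; √(b/2)=0.9274, √(2b)=1.8547; F=0.9274×(-15.115)=-14.0171, v=37.0770/1.8547=19.9906
k=4: u−w=-9.0500, u+w=-28.4700; √(b/2)=0.9274, √(2b)=1.8547; F=0.9274×(-9.05)=-8.3926, v=-28.4700/1.8547=-15.3500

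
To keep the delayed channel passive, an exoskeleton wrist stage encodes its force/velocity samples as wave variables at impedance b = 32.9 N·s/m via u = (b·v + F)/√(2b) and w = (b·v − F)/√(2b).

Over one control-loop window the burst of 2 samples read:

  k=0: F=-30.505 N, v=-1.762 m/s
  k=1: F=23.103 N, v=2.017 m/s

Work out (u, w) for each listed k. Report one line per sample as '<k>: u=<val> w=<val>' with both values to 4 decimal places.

0: u=-10.9070 w=-3.3858
1: u=11.0288 w=5.3326

k=0: b·v=32.9×(-1.762)=-57.9698; √(2b)=8.1117; u=(-57.9698+(-30.505))/8.1117=-10.9070, w=(-57.9698−(-30.505))/8.1117=-3.3858
k=1: b·v=32.9×2.017=66.3593; √(2b)=8.1117; u=(66.3593+23.103)/8.1117=11.0288, w=(66.3593−23.103)/8.1117=5.3326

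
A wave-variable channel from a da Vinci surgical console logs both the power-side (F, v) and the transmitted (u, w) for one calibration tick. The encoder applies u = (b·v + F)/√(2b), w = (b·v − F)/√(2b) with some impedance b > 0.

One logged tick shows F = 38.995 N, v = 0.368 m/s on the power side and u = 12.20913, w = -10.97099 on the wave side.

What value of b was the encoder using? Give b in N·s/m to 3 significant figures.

b = 5.66 N·s/m

u + w = 1.23814;  u + w = √(2b)·v, so √(2b) = 1.23814/0.368 = 3.36451.
b = (√(2b))²/2 = 11.31993/2 = 5.65997.
(Check via u − w = 2F/√(2b): u − w = 23.18012, 2F/√(2b) = 23.18019.)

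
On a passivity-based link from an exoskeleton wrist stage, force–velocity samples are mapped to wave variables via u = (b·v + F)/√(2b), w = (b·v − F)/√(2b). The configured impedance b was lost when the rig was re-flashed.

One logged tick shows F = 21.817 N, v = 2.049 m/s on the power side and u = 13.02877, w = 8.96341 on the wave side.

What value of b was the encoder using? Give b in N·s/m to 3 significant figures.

u + w = 21.9922;  u + w = √(2b)·v, so √(2b) = 21.9922/2.049 = 10.7331.
b = (√(2b))²/2 = 115.2000/2 = 57.6000.
(Check via u − w = 2F/√(2b): u − w = 4.0654, 2F/√(2b) = 4.0654.)

b = 57.6 N·s/m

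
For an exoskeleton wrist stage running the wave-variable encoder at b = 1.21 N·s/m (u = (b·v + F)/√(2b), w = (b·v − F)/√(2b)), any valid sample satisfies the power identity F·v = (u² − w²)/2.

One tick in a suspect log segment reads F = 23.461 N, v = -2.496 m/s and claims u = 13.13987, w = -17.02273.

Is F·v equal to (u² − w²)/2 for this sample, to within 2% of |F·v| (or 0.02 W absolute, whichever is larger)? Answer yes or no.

yes

F·v = 23.461×(-2.496) = -58.5587 W.
(u² − w²)/2 = (172.6562 − 289.7733)/2 = -58.5586 W.
|Δ| = 0.0001;  2% of max(1, |F·v|) = 1.1712.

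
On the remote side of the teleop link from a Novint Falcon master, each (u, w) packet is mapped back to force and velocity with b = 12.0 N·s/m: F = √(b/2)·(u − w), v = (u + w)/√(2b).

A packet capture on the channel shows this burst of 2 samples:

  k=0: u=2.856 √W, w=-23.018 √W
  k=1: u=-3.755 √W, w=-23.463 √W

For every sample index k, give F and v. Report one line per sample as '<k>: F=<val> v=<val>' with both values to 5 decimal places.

0: F=63.37810 v=-4.11555
1: F=48.27454 v=-5.55585

k=0: u−w=25.87400, u+w=-20.16200; √(b/2)=2.44949, √(2b)=4.89898; F=2.44949×25.874=63.37810, v=-20.16200/4.89898=-4.11555
k=1: u−w=19.70800, u+w=-27.21800; √(b/2)=2.44949, √(2b)=4.89898; F=2.44949×19.708=48.27454, v=-27.21800/4.89898=-5.55585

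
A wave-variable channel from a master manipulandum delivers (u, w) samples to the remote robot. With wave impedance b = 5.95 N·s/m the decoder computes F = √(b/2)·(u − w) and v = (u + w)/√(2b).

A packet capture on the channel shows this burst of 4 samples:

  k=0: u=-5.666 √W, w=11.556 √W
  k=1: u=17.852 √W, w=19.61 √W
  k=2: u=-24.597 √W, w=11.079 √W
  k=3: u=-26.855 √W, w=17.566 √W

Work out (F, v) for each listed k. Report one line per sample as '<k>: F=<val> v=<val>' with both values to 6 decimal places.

0: F=-29.704830 v=1.707426
1: F=-3.032232 v=10.859691
2: F=-61.534637 v=-3.918672
3: F=-76.618177 v=-2.692747

k=0: u−w=-17.222000, u+w=5.890000; √(b/2)=1.724819, √(2b)=3.449638; F=1.724819×(-17.222)=-29.704830, v=5.890000/3.449638=1.707426
k=1: u−w=-1.758000, u+w=37.462000; √(b/2)=1.724819, √(2b)=3.449638; F=1.724819×(-1.758)=-3.032232, v=37.462000/3.449638=10.859691
k=2: u−w=-35.676000, u+w=-13.518000; √(b/2)=1.724819, √(2b)=3.449638; F=1.724819×(-35.676)=-61.534637, v=-13.518000/3.449638=-3.918672
k=3: u−w=-44.421000, u+w=-9.289000; √(b/2)=1.724819, √(2b)=3.449638; F=1.724819×(-44.421)=-76.618177, v=-9.289000/3.449638=-2.692747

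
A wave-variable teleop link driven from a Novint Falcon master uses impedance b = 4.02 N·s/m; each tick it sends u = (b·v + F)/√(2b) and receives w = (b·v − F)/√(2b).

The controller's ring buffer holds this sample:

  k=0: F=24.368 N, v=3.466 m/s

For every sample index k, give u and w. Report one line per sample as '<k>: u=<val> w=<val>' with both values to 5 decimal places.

0: u=13.50783 w=-3.68003

k=0: b·v=4.02×3.466=13.93332; √(2b)=2.83549; u=(13.93332+24.368)/2.83549=13.50783, w=(13.93332−24.368)/2.83549=-3.68003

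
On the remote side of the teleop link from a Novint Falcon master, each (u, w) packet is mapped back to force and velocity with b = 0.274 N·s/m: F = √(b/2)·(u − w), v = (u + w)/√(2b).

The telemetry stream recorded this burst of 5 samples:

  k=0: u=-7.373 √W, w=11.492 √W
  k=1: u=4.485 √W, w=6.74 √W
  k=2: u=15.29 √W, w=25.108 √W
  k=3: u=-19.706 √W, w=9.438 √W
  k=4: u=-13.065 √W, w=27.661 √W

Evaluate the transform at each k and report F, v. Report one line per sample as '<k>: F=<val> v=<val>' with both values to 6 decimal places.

k=0: u−w=-18.865000, u+w=4.119000; √(b/2)=0.370135, √(2b)=0.740270; F=0.370135×(-18.865)=-6.982599, v=4.119000/0.740270=5.564184
k=1: u−w=-2.255000, u+w=11.225000; √(b/2)=0.370135, √(2b)=0.740270; F=0.370135×(-2.255)=-0.834655, v=11.225000/0.740270=15.163382
k=2: u−w=-9.818000, u+w=40.398000; √(b/2)=0.370135, √(2b)=0.740270; F=0.370135×(-9.818)=-3.633987, v=40.398000/0.740270=54.571964
k=3: u−w=-29.144000, u+w=-10.268000; √(b/2)=0.370135, √(2b)=0.740270; F=0.370135×(-29.144)=-10.787218, v=-10.268000/0.740270=-13.870611
k=4: u−w=-40.726000, u+w=14.596000; √(b/2)=0.370135, √(2b)=0.740270; F=0.370135×(-40.726)=-15.074123, v=14.596000/0.740270=19.717124

0: F=-6.982599 v=5.564184
1: F=-0.834655 v=15.163382
2: F=-3.633987 v=54.571964
3: F=-10.787218 v=-13.870611
4: F=-15.074123 v=19.717124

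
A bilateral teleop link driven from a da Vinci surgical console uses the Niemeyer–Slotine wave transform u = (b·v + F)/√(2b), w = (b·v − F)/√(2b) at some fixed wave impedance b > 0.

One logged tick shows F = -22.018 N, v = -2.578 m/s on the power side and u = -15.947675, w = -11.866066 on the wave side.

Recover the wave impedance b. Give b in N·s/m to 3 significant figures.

b = 58.2 N·s/m

u + w = -27.813741;  u + w = √(2b)·v, so √(2b) = -27.813741/(-2.578) = 10.788883.
b = (√(2b))²/2 = 116.400002/2 = 58.200001.
(Check via u − w = 2F/√(2b): u − w = -4.081609, 2F/√(2b) = -4.081609.)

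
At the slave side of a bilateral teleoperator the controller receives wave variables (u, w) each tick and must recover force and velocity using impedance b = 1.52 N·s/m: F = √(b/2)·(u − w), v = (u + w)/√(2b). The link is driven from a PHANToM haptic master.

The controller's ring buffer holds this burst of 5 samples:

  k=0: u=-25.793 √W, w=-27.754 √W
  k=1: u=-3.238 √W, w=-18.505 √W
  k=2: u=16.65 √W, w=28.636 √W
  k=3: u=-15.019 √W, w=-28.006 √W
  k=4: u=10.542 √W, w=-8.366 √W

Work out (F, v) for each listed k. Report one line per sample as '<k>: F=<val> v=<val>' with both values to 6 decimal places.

k=0: u−w=1.961000, u+w=-53.547000; √(b/2)=0.871780, √(2b)=1.743560; F=0.871780×1.961=1.709560, v=-53.547000/1.743560=-30.711311
k=1: u−w=15.267000, u+w=-21.743000; √(b/2)=0.871780, √(2b)=1.743560; F=0.871780×15.267=13.309462, v=-21.743000/1.743560=-12.470466
k=2: u−w=-11.986000, u+w=45.286000; √(b/2)=0.871780, √(2b)=1.743560; F=0.871780×(-11.986)=-10.449153, v=45.286000/1.743560=25.973302
k=3: u−w=12.987000, u+w=-43.025000; √(b/2)=0.871780, √(2b)=1.743560; F=0.871780×12.987=11.321804, v=-43.025000/1.743560=-24.676530
k=4: u−w=18.908000, u+w=2.176000; √(b/2)=0.871780, √(2b)=1.743560; F=0.871780×18.908=16.483612, v=2.176000/1.743560=1.248022

0: F=1.709560 v=-30.711311
1: F=13.309462 v=-12.470466
2: F=-10.449153 v=25.973302
3: F=11.321804 v=-24.676530
4: F=16.483612 v=1.248022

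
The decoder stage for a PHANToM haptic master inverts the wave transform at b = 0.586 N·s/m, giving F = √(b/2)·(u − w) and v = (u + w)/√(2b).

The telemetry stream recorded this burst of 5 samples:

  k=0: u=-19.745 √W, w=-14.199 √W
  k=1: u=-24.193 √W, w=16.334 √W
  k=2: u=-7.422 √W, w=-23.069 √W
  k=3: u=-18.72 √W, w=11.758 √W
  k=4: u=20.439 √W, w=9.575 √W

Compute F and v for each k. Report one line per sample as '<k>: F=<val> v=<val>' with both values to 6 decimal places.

k=0: u−w=-5.546000, u+w=-33.944000; √(b/2)=0.541295, √(2b)=1.082589; F=0.541295×(-5.546)=-3.002021, v=-33.944000/1.082589=-31.354452
k=1: u−w=-40.527000, u+w=-7.859000; √(b/2)=0.541295, √(2b)=1.082589; F=0.541295×(-40.527)=-21.937052, v=-7.859000/1.082589=-7.259446
k=2: u−w=15.647000, u+w=-30.491000; √(b/2)=0.541295, √(2b)=1.082589; F=0.541295×15.647=8.469639, v=-30.491000/1.082589=-28.164877
k=3: u−w=-30.478000, u+w=-6.962000; √(b/2)=0.541295, √(2b)=1.082589; F=0.541295×(-30.478)=-16.497581, v=-6.962000/1.082589=-6.430877
k=4: u−w=10.864000, u+w=30.014000; √(b/2)=0.541295, √(2b)=1.082589; F=0.541295×10.864=5.880626, v=30.014000/1.082589=27.724267

0: F=-3.002021 v=-31.354452
1: F=-21.937052 v=-7.259446
2: F=8.469639 v=-28.164877
3: F=-16.497581 v=-6.430877
4: F=5.880626 v=27.724267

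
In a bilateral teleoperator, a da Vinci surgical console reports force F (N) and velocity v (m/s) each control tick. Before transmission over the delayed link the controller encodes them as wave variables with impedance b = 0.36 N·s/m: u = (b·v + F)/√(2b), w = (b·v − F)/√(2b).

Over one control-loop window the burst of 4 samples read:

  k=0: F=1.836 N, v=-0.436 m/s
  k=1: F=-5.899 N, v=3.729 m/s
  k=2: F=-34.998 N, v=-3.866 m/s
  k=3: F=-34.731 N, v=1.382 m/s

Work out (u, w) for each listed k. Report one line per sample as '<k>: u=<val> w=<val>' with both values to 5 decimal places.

0: u=1.97877 w=-2.34873
1: u=-5.36996 w=8.53412
2: u=-42.88574 w=39.60533
3: u=-40.34454 w=41.51721

k=0: b·v=0.36×(-0.436)=-0.15696; √(2b)=0.84853; u=(-0.15696+1.836)/0.84853=1.97877, w=(-0.15696−1.836)/0.84853=-2.34873
k=1: b·v=0.36×3.729=1.34244; √(2b)=0.84853; u=(1.34244+(-5.899))/0.84853=-5.36996, w=(1.34244−(-5.899))/0.84853=8.53412
k=2: b·v=0.36×(-3.866)=-1.39176; √(2b)=0.84853; u=(-1.39176+(-34.998))/0.84853=-42.88574, w=(-1.39176−(-34.998))/0.84853=39.60533
k=3: b·v=0.36×1.382=0.49752; √(2b)=0.84853; u=(0.49752+(-34.731))/0.84853=-40.34454, w=(0.49752−(-34.731))/0.84853=41.51721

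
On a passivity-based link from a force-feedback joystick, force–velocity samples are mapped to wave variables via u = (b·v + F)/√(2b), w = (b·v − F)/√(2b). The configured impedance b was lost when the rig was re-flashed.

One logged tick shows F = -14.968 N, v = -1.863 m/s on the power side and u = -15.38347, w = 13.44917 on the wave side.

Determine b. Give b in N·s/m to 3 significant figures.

b = 0.539 N·s/m

u + w = -1.93430;  u + w = √(2b)·v, so √(2b) = -1.93430/(-1.863) = 1.03827.
b = (√(2b))²/2 = 1.07801/2 = 0.53900.
(Check via u − w = 2F/√(2b): u − w = -28.83264, 2F/√(2b) = -28.83253.)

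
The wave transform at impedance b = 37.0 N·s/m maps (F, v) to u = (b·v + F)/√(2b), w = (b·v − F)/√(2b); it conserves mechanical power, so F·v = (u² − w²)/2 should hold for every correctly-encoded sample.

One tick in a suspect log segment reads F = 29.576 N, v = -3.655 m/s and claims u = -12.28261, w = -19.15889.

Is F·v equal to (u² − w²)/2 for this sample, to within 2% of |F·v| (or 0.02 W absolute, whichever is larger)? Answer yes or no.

F·v = 29.576×(-3.655) = -108.10028 W.
(u² − w²)/2 = (150.86251 − 367.06307)/2 = -108.10028 W.
|Δ| = 0.00000;  2% of max(1, |F·v|) = 2.16201.

yes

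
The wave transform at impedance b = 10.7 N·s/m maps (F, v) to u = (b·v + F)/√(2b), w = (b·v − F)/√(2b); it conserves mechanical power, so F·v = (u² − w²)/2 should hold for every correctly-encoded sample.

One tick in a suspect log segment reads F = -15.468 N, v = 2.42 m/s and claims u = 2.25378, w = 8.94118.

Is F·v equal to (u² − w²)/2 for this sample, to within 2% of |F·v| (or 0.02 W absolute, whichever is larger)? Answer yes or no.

yes

F·v = (-15.468)×2.42 = -37.43256 W.
(u² − w²)/2 = (5.07952 − 79.94470)/2 = -37.43259 W.
|Δ| = 0.00003;  2% of max(1, |F·v|) = 0.74865.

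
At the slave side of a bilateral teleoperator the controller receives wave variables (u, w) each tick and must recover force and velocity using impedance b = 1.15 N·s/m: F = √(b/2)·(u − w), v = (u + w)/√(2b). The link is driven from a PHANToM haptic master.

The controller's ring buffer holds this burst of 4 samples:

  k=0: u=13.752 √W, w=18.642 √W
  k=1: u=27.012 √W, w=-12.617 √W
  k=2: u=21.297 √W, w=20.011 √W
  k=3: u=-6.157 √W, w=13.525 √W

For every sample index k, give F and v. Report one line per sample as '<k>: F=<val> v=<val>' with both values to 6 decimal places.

0: F=-3.708026 v=21.359971
1: F=30.050177 v=9.491782
2: F=0.975158 v=27.237689
3: F=-14.924615 v=4.858315

k=0: u−w=-4.890000, u+w=32.394000; √(b/2)=0.758288, √(2b)=1.516575; F=0.758288×(-4.89)=-3.708026, v=32.394000/1.516575=21.359971
k=1: u−w=39.629000, u+w=14.395000; √(b/2)=0.758288, √(2b)=1.516575; F=0.758288×39.629=30.050177, v=14.395000/1.516575=9.491782
k=2: u−w=1.286000, u+w=41.308000; √(b/2)=0.758288, √(2b)=1.516575; F=0.758288×1.286=0.975158, v=41.308000/1.516575=27.237689
k=3: u−w=-19.682000, u+w=7.368000; √(b/2)=0.758288, √(2b)=1.516575; F=0.758288×(-19.682)=-14.924615, v=7.368000/1.516575=4.858315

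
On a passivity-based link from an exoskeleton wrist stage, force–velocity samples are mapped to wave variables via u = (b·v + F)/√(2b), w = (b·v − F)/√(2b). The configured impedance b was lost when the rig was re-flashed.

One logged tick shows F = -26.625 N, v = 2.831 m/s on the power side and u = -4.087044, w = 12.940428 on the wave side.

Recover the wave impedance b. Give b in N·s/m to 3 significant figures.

b = 4.89 N·s/m

u + w = 8.853384;  u + w = √(2b)·v, so √(2b) = 8.853384/2.831 = 3.127299.
b = (√(2b))²/2 = 9.780000/2 = 4.890000.
(Check via u − w = 2F/√(2b): u − w = -17.027472, 2F/√(2b) = -17.027472.)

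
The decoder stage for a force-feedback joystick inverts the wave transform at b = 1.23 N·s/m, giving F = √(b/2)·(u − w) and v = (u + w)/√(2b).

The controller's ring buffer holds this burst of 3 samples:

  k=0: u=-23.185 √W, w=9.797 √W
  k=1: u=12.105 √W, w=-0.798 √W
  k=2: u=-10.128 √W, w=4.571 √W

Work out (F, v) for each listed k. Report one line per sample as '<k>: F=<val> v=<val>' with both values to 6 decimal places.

0: F=-25.865123 v=-8.535877
1: F=10.118782 v=7.209080
2: F=-11.527240 v=-3.543014

k=0: u−w=-32.982000, u+w=-13.388000; √(b/2)=0.784219, √(2b)=1.568439; F=0.784219×(-32.982)=-25.865123, v=-13.388000/1.568439=-8.535877
k=1: u−w=12.903000, u+w=11.307000; √(b/2)=0.784219, √(2b)=1.568439; F=0.784219×12.903=10.118782, v=11.307000/1.568439=7.209080
k=2: u−w=-14.699000, u+w=-5.557000; √(b/2)=0.784219, √(2b)=1.568439; F=0.784219×(-14.699)=-11.527240, v=-5.557000/1.568439=-3.543014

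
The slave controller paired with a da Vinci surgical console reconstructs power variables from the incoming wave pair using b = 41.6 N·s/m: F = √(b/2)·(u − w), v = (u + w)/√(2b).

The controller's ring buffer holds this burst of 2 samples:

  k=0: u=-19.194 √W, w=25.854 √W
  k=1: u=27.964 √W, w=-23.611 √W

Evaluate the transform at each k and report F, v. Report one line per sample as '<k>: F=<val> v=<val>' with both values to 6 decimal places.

0: F=-205.450490 v=0.730151
1: F=235.218190 v=0.477229

k=0: u−w=-45.048000, u+w=6.660000; √(b/2)=4.560702, √(2b)=9.121403; F=4.560702×(-45.048)=-205.450490, v=6.660000/9.121403=0.730151
k=1: u−w=51.575000, u+w=4.353000; √(b/2)=4.560702, √(2b)=9.121403; F=4.560702×51.575=235.218190, v=4.353000/9.121403=0.477229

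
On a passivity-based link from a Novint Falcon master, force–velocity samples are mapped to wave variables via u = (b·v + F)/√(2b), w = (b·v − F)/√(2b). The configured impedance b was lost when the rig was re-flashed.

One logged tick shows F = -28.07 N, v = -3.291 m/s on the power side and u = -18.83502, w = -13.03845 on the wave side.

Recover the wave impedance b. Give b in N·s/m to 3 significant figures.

u + w = -31.8735;  u + w = √(2b)·v, so √(2b) = -31.8735/(-3.291) = 9.6850.
b = (√(2b))²/2 = 93.8000/2 = 46.9000.
(Check via u − w = 2F/√(2b): u − w = -5.7966, 2F/√(2b) = -5.7966.)

b = 46.9 N·s/m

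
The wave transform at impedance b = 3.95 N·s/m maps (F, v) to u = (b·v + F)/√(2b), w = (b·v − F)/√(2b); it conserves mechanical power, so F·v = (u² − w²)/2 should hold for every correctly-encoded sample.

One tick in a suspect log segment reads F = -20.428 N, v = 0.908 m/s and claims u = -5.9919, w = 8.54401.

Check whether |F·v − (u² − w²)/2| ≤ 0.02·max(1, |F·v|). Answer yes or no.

yes

F·v = (-20.428)×0.908 = -18.5486 W.
(u² − w²)/2 = (35.9029 − 73.0001)/2 = -18.5486 W.
|Δ| = 0.0000;  2% of max(1, |F·v|) = 0.3710.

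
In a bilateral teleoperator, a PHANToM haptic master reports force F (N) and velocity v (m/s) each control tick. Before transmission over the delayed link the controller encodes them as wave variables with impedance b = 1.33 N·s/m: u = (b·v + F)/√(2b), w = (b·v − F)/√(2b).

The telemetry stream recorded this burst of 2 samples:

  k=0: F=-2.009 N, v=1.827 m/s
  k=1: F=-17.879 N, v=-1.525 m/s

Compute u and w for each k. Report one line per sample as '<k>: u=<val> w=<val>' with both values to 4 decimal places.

k=0: b·v=1.33×1.827=2.4299; √(2b)=1.6310; u=(2.4299+(-2.009))/1.6310=0.2581, w=(2.4299−(-2.009))/1.6310=2.7217
k=1: b·v=1.33×(-1.525)=-2.0282; √(2b)=1.6310; u=(-2.0282+(-17.879))/1.6310=-12.2059, w=(-2.0282−(-17.879))/1.6310=9.7187

0: u=0.2581 w=2.7217
1: u=-12.2059 w=9.7187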